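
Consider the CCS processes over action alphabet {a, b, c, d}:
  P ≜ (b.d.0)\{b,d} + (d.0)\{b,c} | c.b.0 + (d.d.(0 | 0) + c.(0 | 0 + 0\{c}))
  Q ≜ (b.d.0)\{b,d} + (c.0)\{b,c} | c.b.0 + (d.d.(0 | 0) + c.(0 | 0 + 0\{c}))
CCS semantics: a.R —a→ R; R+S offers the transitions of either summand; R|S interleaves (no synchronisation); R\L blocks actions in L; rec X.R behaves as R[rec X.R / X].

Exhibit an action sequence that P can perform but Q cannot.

LTS(P): 9 reachable states
  u0 = (b.d.0)\{b,d} + (d.0)\{b,c} | c.b.0 + (d.d.(0 | 0) + c.(0 | 0 + 0\{c})) has moves =c=> u1, =c=> u2, =d=> u3, =d=> u4
  u1 = (d.0)\{b,c} | b.0 has moves =b=> u5, =d=> u6
  u2 = 0 | 0 + 0\{c} has moves stopped
  u3 = 0\{b,c} | c.b.0 has moves =c=> u6
  u4 = d.(0 | 0) has moves =d=> u7
  u5 = (d.0)\{b,c} | 0 has moves =d=> u8
  u6 = 0\{b,c} | b.0 has moves =b=> u8
  u7 = 0 | 0 has moves stopped
  u8 = 0\{b,c} | 0 has moves stopped
LTS(Q): 6 reachable states
  v0 = (b.d.0)\{b,d} + (c.0)\{b,c} | c.b.0 + (d.d.(0 | 0) + c.(0 | 0 + 0\{c})) has moves =c=> v1, =c=> v2, =d=> v3
  v1 = (c.0)\{b,c} | b.0 has moves =b=> v4
  v2 = 0 | 0 + 0\{c} has moves stopped
  v3 = d.(0 | 0) has moves =d=> v5
  v4 = (c.0)\{b,c} | 0 has moves stopped
  v5 = 0 | 0 has moves stopped
Executing cd from P (initial set {u0}):
  after c @ step 1: {u1, u2}
  after d @ step 2: {u6}
  — P admits the full trace.
Executing cd from Q (initial set {v0}):
  after c @ step 1: {v1, v2}
  after d @ step 2: no successor for Q

cd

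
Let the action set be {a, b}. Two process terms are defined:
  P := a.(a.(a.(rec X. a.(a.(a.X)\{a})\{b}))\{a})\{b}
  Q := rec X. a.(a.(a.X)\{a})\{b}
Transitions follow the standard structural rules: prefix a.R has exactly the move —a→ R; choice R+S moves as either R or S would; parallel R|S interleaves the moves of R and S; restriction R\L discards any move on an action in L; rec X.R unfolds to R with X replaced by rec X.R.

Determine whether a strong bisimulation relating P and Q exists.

bisimilar

P's transition system — 3 states:
  u0 = a.(a.(a.(rec X. a.(a.(a.X)\{a})\{b}))\{a})\{b} → =a=> u1
  u1 = (a.(a.(rec X. a.(a.(a.X)\{a})\{b}))\{a})\{b} → =a=> u2
  u2 = (a.(rec X. a.(a.(a.X)\{a})\{b}))\{a}\{b} → stopped
Q's transition system — 3 states:
  v0 = rec X. a.(a.(a.X)\{a})\{b} → =a=> v1
  v1 = (a.(a.(rec X. a.(a.(a.X)\{a})\{b}))\{a})\{b} → =a=> v2
  v2 = (a.(rec X. a.(a.(a.X)\{a})\{b}))\{a}\{b} → stopped
Coarsest stable partition (strong bisimilarity classes):
  B0 = {u0, v0}
  B1 = {u1, v1}
  B2 = {u2, v2}
u0 ∈ B0, v0 ∈ B0 → same block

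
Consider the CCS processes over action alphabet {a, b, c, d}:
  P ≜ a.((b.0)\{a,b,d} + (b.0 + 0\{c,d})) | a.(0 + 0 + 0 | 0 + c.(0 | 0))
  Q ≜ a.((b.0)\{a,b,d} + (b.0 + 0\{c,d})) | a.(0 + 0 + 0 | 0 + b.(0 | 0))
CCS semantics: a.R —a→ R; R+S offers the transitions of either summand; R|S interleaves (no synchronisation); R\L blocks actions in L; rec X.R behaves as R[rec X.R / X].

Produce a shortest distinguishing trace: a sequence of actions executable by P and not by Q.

ac

Reachable graph of P (9 states):
  s0 = a.((b.0)\{a,b,d} + (b.0 + 0\{c,d})) | a.(0 + 0 + 0 | 0 + c.(0 | 0)) has moves =a=> s1, =a=> s2
  s1 = ((b.0)\{a,b,d} + (b.0 + 0\{c,d})) | a.(0 + 0 + 0 | 0 + c.(0 | 0)) has moves =a=> s3, =b=> s4
  s2 = a.((b.0)\{a,b,d} + (b.0 + 0\{c,d})) | (0 + 0 + 0 | 0 + c.(0 | 0)) has moves =a=> s3, =c=> s5
  s3 = ((b.0)\{a,b,d} + (b.0 + 0\{c,d})) | (0 + 0 + 0 | 0 + c.(0 | 0)) has moves =b=> s6, =c=> s7
  s4 = 0 | a.(0 + 0 + 0 | 0 + c.(0 | 0)) has moves =a=> s6
  s5 = a.((b.0)\{a,b,d} + (b.0 + 0\{c,d})) | (0 | 0) has moves =a=> s7
  s6 = 0 | (0 + 0 + 0 | 0 + c.(0 | 0)) has moves =c=> s8
  s7 = ((b.0)\{a,b,d} + (b.0 + 0\{c,d})) | (0 | 0) has moves =b=> s8
  s8 = 0 | (0 | 0) has moves stopped
Reachable graph of Q (9 states):
  t0 = a.((b.0)\{a,b,d} + (b.0 + 0\{c,d})) | a.(0 + 0 + 0 | 0 + b.(0 | 0)) has moves =a=> t1, =a=> t2
  t1 = ((b.0)\{a,b,d} + (b.0 + 0\{c,d})) | a.(0 + 0 + 0 | 0 + b.(0 | 0)) has moves =a=> t3, =b=> t4
  t2 = a.((b.0)\{a,b,d} + (b.0 + 0\{c,d})) | (0 + 0 + 0 | 0 + b.(0 | 0)) has moves =a=> t3, =b=> t5
  t3 = ((b.0)\{a,b,d} + (b.0 + 0\{c,d})) | (0 + 0 + 0 | 0 + b.(0 | 0)) has moves =b=> t6, =b=> t7
  t4 = 0 | a.(0 + 0 + 0 | 0 + b.(0 | 0)) has moves =a=> t7
  t5 = a.((b.0)\{a,b,d} + (b.0 + 0\{c,d})) | (0 | 0) has moves =a=> t6
  t6 = ((b.0)\{a,b,d} + (b.0 + 0\{c,d})) | (0 | 0) has moves =b=> t8
  t7 = 0 | (0 + 0 + 0 | 0 + b.(0 | 0)) has moves =b=> t8
  t8 = 0 | (0 | 0) has moves stopped
Executing ac from P (initial set {s0}):
  [1] a ⇒ {s1, s2}
  [2] c ⇒ {s5}
  ✓ P
Executing ac from Q (initial set {t0}):
  [1] a ⇒ {t1, t2}
  [2] c ⇒ ∅ (Q stuck)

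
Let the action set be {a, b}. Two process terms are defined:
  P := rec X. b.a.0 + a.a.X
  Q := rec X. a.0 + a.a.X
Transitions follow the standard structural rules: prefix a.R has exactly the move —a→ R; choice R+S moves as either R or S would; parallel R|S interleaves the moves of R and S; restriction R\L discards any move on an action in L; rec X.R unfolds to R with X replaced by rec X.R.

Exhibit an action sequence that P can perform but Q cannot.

b

LTS(P): 4 reachable states
  p0 = rec X. b.a.0 + a.a.X → —a→ p1, —b→ p2
  p1 = a.(rec X. b.a.0 + a.a.X) → —a→ p0
  p2 = a.0 → —a→ p3
  p3 = 0 → stopped
LTS(Q): 3 reachable states
  q0 = rec X. a.0 + a.a.X → —a→ q1, —a→ q2
  q1 = 0 → stopped
  q2 = a.(rec X. a.0 + a.a.X) → —a→ q0
Executing b from P (initial set {p0}):
  after b @ step 1: {p2}
  P completes σ.
Executing b from Q (initial set {q0}):
  after b @ step 1: ∅ (Q stuck)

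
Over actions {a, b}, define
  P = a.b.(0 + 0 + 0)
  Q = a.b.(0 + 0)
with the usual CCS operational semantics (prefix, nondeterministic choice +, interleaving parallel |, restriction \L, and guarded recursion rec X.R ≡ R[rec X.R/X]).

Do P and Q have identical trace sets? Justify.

LTS(P): 3 reachable states
  s0 = a.b.(0 + 0 + 0) → =a=> s1
  s1 = b.(0 + 0 + 0) → =b=> s2
  s2 = 0 + 0 + 0 → ·
LTS(Q): 3 reachable states
  t0 = a.b.(0 + 0) → =a=> t1
  t1 = b.(0 + 0) → =b=> t2
  t2 = 0 + 0 → ·
Bisimilarity quotient blocks:
  B0 = {s0, t0}
  B1 = {s1, t1}
  B2 = {s2, t2}
s0 ∈ B0, t0 ∈ B0 → same block
Bisimilar ⇒ trace-equivalent.

YES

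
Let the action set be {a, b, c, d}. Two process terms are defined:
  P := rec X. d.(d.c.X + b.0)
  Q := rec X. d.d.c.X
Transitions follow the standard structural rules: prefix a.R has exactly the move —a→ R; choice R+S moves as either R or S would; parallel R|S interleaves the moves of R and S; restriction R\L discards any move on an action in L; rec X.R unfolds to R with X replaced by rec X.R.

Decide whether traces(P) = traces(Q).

LTS(P): 4 reachable states
  u0 = rec X. d.(d.c.X + b.0) → -d-> u1
  u1 = d.c.(rec X. d.(d.c.X + b.0)) + b.0 → -b-> u2, -d-> u3
  u2 = 0 → ·
  u3 = c.(rec X. d.(d.c.X + b.0)) → -c-> u0
LTS(Q): 3 reachable states
  v0 = rec X. d.d.c.X → -d-> v1
  v1 = d.c.(rec X. d.d.c.X) → -d-> v2
  v2 = c.(rec X. d.d.c.X) → -c-> v0
Trace ⟨db⟩ through P, begin at {u0}:
  step 1 (d): {u1}
  step 2 (b): {u2}
  ✓ P
Trace ⟨db⟩ through Q, begin at {v0}:
  step 1 (d): {v1}
  step 2 (b): ∅ (Q stuck)

NO — witness ⟨db⟩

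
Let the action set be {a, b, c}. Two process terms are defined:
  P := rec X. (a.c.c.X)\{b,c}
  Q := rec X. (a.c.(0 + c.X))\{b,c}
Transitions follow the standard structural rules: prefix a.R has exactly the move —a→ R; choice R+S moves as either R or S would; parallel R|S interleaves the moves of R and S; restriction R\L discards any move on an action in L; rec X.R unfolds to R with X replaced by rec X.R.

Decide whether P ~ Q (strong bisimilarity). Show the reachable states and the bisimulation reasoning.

P's transition system — 2 states:
  m0 = rec X. (a.c.c.X)\{b,c} has moves --a--▸ m1
  m1 = (c.c.(rec X. (a.c.c.X)\{b,c}))\{b,c} has moves stopped
Q's transition system — 2 states:
  n0 = rec X. (a.c.(0 + c.X))\{b,c} has moves --a--▸ n1
  n1 = (c.(0 + c.(rec X. (a.c.(0 + c.X))\{b,c})))\{b,c} has moves stopped
Partition-refinement fixed point:
  B0 = {m0, n0}
  B1 = {m1, n1}
m0 ∈ B0, n0 ∈ B0 → same block

P ~ Q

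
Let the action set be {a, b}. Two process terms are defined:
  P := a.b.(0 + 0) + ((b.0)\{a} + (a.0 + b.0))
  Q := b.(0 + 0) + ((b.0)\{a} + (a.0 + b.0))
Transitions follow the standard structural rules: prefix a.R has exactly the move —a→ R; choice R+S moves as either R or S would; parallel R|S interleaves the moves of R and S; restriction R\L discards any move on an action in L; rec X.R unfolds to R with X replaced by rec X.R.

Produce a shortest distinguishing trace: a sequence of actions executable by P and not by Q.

P's transition system — 5 states:
  s0 = a.b.(0 + 0) + ((b.0)\{a} + (a.0 + b.0)) has moves -a-> s1, -a-> s2, -b-> s1, -b-> s3
  s1 = 0 has moves deadlocked
  s2 = b.(0 + 0) has moves -b-> s4
  s3 = 0\{a} has moves deadlocked
  s4 = 0 + 0 has moves deadlocked
Q's transition system — 4 states:
  t0 = b.(0 + 0) + ((b.0)\{a} + (a.0 + b.0)) has moves -a-> t1, -b-> t1, -b-> t2, -b-> t3
  t1 = 0 has moves deadlocked
  t2 = 0 + 0 has moves deadlocked
  t3 = 0\{a} has moves deadlocked
Run σ = ⟨ab⟩ on P: start {s0}
  after a @ step 1: {s1, s2}
  after b @ step 2: {s4}
  — P admits the full trace.
Run σ = ⟨ab⟩ on Q: start {t0}
  after a @ step 1: {t1}
  after b @ step 2: ∅ (Q stuck)

ab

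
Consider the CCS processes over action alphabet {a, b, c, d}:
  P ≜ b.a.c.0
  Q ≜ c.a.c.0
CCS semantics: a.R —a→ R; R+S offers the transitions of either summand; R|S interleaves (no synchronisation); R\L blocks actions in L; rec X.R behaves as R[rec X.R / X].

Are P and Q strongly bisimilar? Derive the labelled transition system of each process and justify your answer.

LTS(P): 4 reachable states
  s0 = b.a.c.0 | -b-> s1
  s1 = a.c.0 | -a-> s2
  s2 = c.0 | -c-> s3
  s3 = 0 | ·
LTS(Q): 4 reachable states
  t0 = c.a.c.0 | -c-> t1
  t1 = a.c.0 | -a-> t2
  t2 = c.0 | -c-> t3
  t3 = 0 | ·
Partition-refinement fixed point:
  B0 = {s0}
  B1 = {s1, t1}
  B2 = {s2, t2}
  B3 = {s3, t3}
  B4 = {t0}
s0 ∈ B0, t0 ∈ B4 → different blocks

NO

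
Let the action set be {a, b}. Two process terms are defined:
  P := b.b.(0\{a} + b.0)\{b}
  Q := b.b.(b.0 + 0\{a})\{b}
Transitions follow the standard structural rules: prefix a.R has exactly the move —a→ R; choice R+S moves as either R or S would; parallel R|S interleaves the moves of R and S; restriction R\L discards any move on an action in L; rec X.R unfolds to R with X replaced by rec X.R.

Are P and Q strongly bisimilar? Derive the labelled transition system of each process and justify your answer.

bisimilar

Reachable graph of P (3 states):
  u0 = b.b.(0\{a} + b.0)\{b} ⊢ =b=> u1
  u1 = b.(0\{a} + b.0)\{b} ⊢ =b=> u2
  u2 = (0\{a} + b.0)\{b} ⊢ ∅
Reachable graph of Q (3 states):
  v0 = b.b.(b.0 + 0\{a})\{b} ⊢ =b=> v1
  v1 = b.(b.0 + 0\{a})\{b} ⊢ =b=> v2
  v2 = (b.0 + 0\{a})\{b} ⊢ ∅
Bisimilarity quotient blocks:
  B0 = {u0, v0}
  B1 = {u1, v1}
  B2 = {u2, v2}
u0 ∈ B0, v0 ∈ B0 → same block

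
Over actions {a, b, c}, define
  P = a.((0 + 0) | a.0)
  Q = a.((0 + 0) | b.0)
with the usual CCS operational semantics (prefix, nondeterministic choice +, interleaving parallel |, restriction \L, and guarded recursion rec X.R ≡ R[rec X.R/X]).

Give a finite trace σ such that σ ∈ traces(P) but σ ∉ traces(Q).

P's transition system — 3 states:
  p0 = a.((0 + 0) | a.0) ⊢ =a=> p1
  p1 = (0 + 0) | a.0 ⊢ =a=> p2
  p2 = (0 + 0) | 0 ⊢ (no moves)
Q's transition system — 3 states:
  q0 = a.((0 + 0) | b.0) ⊢ =a=> q1
  q1 = (0 + 0) | b.0 ⊢ =b=> q2
  q2 = (0 + 0) | 0 ⊢ (no moves)
Run σ = ⟨aa⟩ on P: start {p0}
  [1] a ⇒ {p1}
  [2] a ⇒ {p2}
  — P admits the full trace.
Run σ = ⟨aa⟩ on Q: start {q0}
  [1] a ⇒ {q1}
  [2] a ⇒ ∅  — Q cannot continue

aa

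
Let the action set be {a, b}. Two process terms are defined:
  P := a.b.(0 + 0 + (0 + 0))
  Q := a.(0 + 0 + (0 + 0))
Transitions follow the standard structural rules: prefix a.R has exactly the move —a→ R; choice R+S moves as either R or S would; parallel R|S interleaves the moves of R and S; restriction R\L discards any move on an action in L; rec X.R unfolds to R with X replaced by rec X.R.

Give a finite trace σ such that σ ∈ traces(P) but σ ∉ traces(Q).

P's transition system — 3 states:
  p0 = a.b.(0 + 0 + (0 + 0)) :: ··a··> p1
  p1 = b.(0 + 0 + (0 + 0)) :: ··b··> p2
  p2 = 0 + 0 + (0 + 0) :: (no moves)
Q's transition system — 2 states:
  q0 = a.(0 + 0 + (0 + 0)) :: ··a··> q1
  q1 = 0 + 0 + (0 + 0) :: (no moves)
Trace ⟨ab⟩ through P, begin at {p0}:
  step 1 (a): {p1}
  step 2 (b): {p2}
  P completes σ.
Trace ⟨ab⟩ through Q, begin at {q0}:
  step 1 (a): {q1}
  step 2 (b): ∅  — Q cannot continue

ab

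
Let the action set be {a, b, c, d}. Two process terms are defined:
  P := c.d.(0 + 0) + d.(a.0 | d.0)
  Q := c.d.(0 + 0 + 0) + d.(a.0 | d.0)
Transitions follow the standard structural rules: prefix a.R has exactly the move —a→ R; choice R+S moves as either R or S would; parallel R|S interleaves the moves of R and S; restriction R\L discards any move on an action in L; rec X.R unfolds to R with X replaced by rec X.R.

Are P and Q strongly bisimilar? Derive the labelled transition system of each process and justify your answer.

Reachable graph of P (7 states):
  m0 = c.d.(0 + 0) + d.(a.0 | d.0) :: —c→ m1, —d→ m2
  m1 = d.(0 + 0) :: —d→ m3
  m2 = a.0 | d.0 :: —a→ m4, —d→ m5
  m3 = 0 + 0 :: ·
  m4 = 0 | d.0 :: —d→ m6
  m5 = a.0 | 0 :: —a→ m6
  m6 = 0 | 0 :: ·
Reachable graph of Q (7 states):
  n0 = c.d.(0 + 0 + 0) + d.(a.0 | d.0) :: —c→ n1, —d→ n2
  n1 = d.(0 + 0 + 0) :: —d→ n3
  n2 = a.0 | d.0 :: —a→ n4, —d→ n5
  n3 = 0 + 0 + 0 :: ·
  n4 = 0 | d.0 :: —d→ n6
  n5 = a.0 | 0 :: —a→ n6
  n6 = 0 | 0 :: ·
Bisimilarity quotient blocks:
  B0 = {m0, n0}
  B1 = {m1, m4, n1, n4}
  B2 = {m3, m6, n3, n6}
  B3 = {m2, n2}
  B4 = {m5, n5}
m0 ∈ B0, n0 ∈ B0 → same block

YES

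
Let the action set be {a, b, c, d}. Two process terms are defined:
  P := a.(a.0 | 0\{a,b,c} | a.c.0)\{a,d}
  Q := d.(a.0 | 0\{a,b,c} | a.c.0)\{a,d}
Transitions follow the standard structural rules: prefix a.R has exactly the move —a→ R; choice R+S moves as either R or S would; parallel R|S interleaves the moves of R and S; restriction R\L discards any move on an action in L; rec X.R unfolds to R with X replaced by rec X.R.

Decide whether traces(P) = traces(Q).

traces(P) ≠ traces(Q) — witness ⟨a⟩

P's transition system — 2 states:
  s0 = a.(a.0 | 0\{a,b,c} | a.c.0)\{a,d} :: —a→ s1
  s1 = (a.0 | 0\{a,b,c} | a.c.0)\{a,d} :: ∅
Q's transition system — 2 states:
  t0 = d.(a.0 | 0\{a,b,c} | a.c.0)\{a,d} :: —d→ t1
  t1 = (a.0 | 0\{a,b,c} | a.c.0)\{a,d} :: ∅
Executing a from P (initial set {s0}):
  [1] a ⇒ {s1}
  — P admits the full trace.
Executing a from Q (initial set {t0}):
  [1] a ⇒ ∅ (Q stuck)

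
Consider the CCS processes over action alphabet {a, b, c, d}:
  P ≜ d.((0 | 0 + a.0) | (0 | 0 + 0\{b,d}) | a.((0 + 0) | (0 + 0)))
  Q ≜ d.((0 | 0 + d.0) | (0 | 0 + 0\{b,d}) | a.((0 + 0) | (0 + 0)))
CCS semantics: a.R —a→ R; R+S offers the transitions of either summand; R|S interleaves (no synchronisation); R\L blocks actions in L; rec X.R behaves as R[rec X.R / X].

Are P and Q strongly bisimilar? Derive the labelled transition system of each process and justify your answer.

P ≁ Q

P's transition system — 5 states:
  p0 = d.((0 | 0 + a.0) | (0 | 0 + 0\{b,d}) | a.((0 + 0) | (0 + 0))) | ··d··> p1
  p1 = (0 | 0 + a.0) | (0 | 0 + 0\{b,d}) | a.((0 + 0) | (0 + 0)) | ··a··> p2, ··a··> p3
  p2 = (0 | 0 + a.0) | (0 | 0 + 0\{b,d}) | ((0 + 0) | (0 + 0)) | ··a··> p4
  p3 = 0 | (0 | 0 + 0\{b,d}) | a.((0 + 0) | (0 + 0)) | ··a··> p4
  p4 = 0 | (0 | 0 + 0\{b,d}) | ((0 + 0) | (0 + 0)) | stopped
Q's transition system — 5 states:
  q0 = d.((0 | 0 + d.0) | (0 | 0 + 0\{b,d}) | a.((0 + 0) | (0 + 0))) | ··d··> q1
  q1 = (0 | 0 + d.0) | (0 | 0 + 0\{b,d}) | a.((0 + 0) | (0 + 0)) | ··a··> q2, ··d··> q3
  q2 = (0 | 0 + d.0) | (0 | 0 + 0\{b,d}) | ((0 + 0) | (0 + 0)) | ··d··> q4
  q3 = 0 | (0 | 0 + 0\{b,d}) | a.((0 + 0) | (0 + 0)) | ··a··> q4
  q4 = 0 | (0 | 0 + 0\{b,d}) | ((0 + 0) | (0 + 0)) | stopped
Coarsest stable partition (strong bisimilarity classes):
  B0 = {p0}
  B1 = {p1}
  B2 = {p2, p3, q3}
  B3 = {p4, q4}
  B4 = {q0}
  B5 = {q1}
  B6 = {q2}
p0 ∈ B0, q0 ∈ B4 → different blocks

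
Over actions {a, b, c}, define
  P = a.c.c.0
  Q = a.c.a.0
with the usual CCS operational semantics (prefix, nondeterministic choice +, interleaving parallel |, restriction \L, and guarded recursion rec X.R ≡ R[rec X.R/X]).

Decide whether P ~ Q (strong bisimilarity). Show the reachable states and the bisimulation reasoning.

P ≁ Q

P's transition system — 4 states:
  s0 = a.c.c.0 ⊢ -a-> s1
  s1 = c.c.0 ⊢ -c-> s2
  s2 = c.0 ⊢ -c-> s3
  s3 = 0 ⊢ stopped
Q's transition system — 4 states:
  t0 = a.c.a.0 ⊢ -a-> t1
  t1 = c.a.0 ⊢ -c-> t2
  t2 = a.0 ⊢ -a-> t3
  t3 = 0 ⊢ stopped
Partition-refinement fixed point:
  B0 = {s0}
  B1 = {s1}
  B2 = {s2}
  B3 = {s3, t3}
  B4 = {t0}
  B5 = {t1}
  B6 = {t2}
s0 ∈ B0, t0 ∈ B4 → different blocks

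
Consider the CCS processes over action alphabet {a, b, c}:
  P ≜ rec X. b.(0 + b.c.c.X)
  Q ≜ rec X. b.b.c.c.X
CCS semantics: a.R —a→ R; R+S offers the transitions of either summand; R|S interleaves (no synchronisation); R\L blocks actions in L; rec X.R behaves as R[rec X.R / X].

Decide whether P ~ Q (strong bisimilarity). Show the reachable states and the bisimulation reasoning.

P's transition system — 4 states:
  m0 = rec X. b.(0 + b.c.c.X) | -b-> m1
  m1 = 0 + b.c.c.(rec X. b.(0 + b.c.c.X)) | -b-> m2
  m2 = c.c.(rec X. b.(0 + b.c.c.X)) | -c-> m3
  m3 = c.(rec X. b.(0 + b.c.c.X)) | -c-> m0
Q's transition system — 4 states:
  n0 = rec X. b.b.c.c.X | -b-> n1
  n1 = b.c.c.(rec X. b.b.c.c.X) | -b-> n2
  n2 = c.c.(rec X. b.b.c.c.X) | -c-> n3
  n3 = c.(rec X. b.b.c.c.X) | -c-> n0
Partition-refinement fixed point:
  B0 = {m0, n0}
  B1 = {m1, n1}
  B2 = {m2, n2}
  B3 = {m3, n3}
m0 ∈ B0, n0 ∈ B0 → same block

YES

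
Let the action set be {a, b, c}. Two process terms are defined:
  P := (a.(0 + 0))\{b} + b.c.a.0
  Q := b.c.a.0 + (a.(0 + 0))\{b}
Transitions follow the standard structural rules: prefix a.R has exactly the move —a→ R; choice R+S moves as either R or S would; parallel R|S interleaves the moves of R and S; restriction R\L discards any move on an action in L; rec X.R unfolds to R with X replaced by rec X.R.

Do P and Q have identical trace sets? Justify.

YES

P's transition system — 5 states:
  m0 = (a.(0 + 0))\{b} + b.c.a.0 → =a=> m1, =b=> m2
  m1 = (0 + 0)\{b} → stopped
  m2 = c.a.0 → =c=> m3
  m3 = a.0 → =a=> m4
  m4 = 0 → stopped
Q's transition system — 5 states:
  n0 = b.c.a.0 + (a.(0 + 0))\{b} → =a=> n1, =b=> n2
  n1 = (0 + 0)\{b} → stopped
  n2 = c.a.0 → =c=> n3
  n3 = a.0 → =a=> n4
  n4 = 0 → stopped
Partition-refinement fixed point:
  B0 = {m0, n0}
  B1 = {m2, n2}
  B2 = {m3, n3}
  B3 = {m1, m4, n1, n4}
m0 ∈ B0, n0 ∈ B0 → same block
Bisimilar ⇒ trace-equivalent.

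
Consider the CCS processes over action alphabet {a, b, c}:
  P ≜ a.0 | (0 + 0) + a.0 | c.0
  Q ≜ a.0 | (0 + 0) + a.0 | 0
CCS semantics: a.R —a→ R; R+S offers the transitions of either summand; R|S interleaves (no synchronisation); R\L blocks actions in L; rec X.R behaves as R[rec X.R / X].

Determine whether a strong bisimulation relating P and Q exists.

P ≁ Q

Reachable graph of P (5 states):
  s0 = a.0 | (0 + 0) + a.0 | c.0 | ··a··> s1, ··a··> s2, ··c··> s3
  s1 = 0 | (0 + 0) | ∅
  s2 = 0 | c.0 | ··c··> s4
  s3 = a.0 | 0 | ··a··> s4
  s4 = 0 | 0 | ∅
Reachable graph of Q (3 states):
  t0 = a.0 | (0 + 0) + a.0 | 0 | ··a··> t1, ··a··> t2
  t1 = 0 | (0 + 0) | ∅
  t2 = 0 | 0 | ∅
Bisimilarity quotient blocks:
  B0 = {s0}
  B1 = {s1, s4, t1, t2}
  B2 = {s3, t0}
  B3 = {s2}
s0 ∈ B0, t0 ∈ B2 → different blocks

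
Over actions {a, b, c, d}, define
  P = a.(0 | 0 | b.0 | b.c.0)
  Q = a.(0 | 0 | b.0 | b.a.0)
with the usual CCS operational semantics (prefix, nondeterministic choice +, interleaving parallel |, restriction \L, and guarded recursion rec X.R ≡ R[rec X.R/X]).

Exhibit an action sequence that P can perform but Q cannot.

abc

P's transition system — 7 states:
  p0 = a.(0 | 0 | b.0 | b.c.0) :: —a→ p1
  p1 = 0 | 0 | b.0 | b.c.0 :: —b→ p2, —b→ p3
  p2 = 0 | 0 | 0 | b.c.0 :: —b→ p4
  p3 = 0 | 0 | b.0 | c.0 :: —b→ p4, —c→ p5
  p4 = 0 | 0 | 0 | c.0 :: —c→ p6
  p5 = 0 | 0 | b.0 | 0 :: —b→ p6
  p6 = 0 | 0 | 0 | 0 :: ·
Q's transition system — 7 states:
  q0 = a.(0 | 0 | b.0 | b.a.0) :: —a→ q1
  q1 = 0 | 0 | b.0 | b.a.0 :: —b→ q2, —b→ q3
  q2 = 0 | 0 | 0 | b.a.0 :: —b→ q4
  q3 = 0 | 0 | b.0 | a.0 :: —a→ q5, —b→ q4
  q4 = 0 | 0 | 0 | a.0 :: —a→ q6
  q5 = 0 | 0 | b.0 | 0 :: —b→ q6
  q6 = 0 | 0 | 0 | 0 :: ·
Trace ⟨abc⟩ through P, begin at {p0}:
  [1] a ⇒ {p1}
  [2] b ⇒ {p2, p3}
  [3] c ⇒ {p5}
  ✓ P
Trace ⟨abc⟩ through Q, begin at {q0}:
  [1] a ⇒ {q1}
  [2] b ⇒ {q2, q3}
  [3] c ⇒ no successor for Q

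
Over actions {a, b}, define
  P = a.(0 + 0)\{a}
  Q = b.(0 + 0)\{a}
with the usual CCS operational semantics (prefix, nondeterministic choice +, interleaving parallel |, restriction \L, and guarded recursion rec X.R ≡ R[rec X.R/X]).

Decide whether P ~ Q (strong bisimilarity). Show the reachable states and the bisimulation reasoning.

not bisimilar

LTS(P): 2 reachable states
  s0 = a.(0 + 0)\{a} ⊢ —a→ s1
  s1 = (0 + 0)\{a} ⊢ (no moves)
LTS(Q): 2 reachable states
  t0 = b.(0 + 0)\{a} ⊢ —b→ t1
  t1 = (0 + 0)\{a} ⊢ (no moves)
Bisimilarity quotient blocks:
  B0 = {s0}
  B1 = {s1, t1}
  B2 = {t0}
s0 ∈ B0, t0 ∈ B2 → different blocks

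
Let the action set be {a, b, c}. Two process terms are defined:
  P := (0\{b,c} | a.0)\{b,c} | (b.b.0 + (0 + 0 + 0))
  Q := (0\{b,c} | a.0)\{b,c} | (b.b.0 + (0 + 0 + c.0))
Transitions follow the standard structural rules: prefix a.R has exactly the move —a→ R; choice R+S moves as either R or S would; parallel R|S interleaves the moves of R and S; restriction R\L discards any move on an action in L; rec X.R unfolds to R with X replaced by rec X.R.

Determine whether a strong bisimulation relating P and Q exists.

Reachable graph of P (6 states):
  s0 = (0\{b,c} | a.0)\{b,c} | (b.b.0 + (0 + 0 + 0)) | —a→ s1, —b→ s2
  s1 = (0\{b,c} | 0)\{b,c} | (b.b.0 + (0 + 0 + 0)) | —b→ s3
  s2 = (0\{b,c} | a.0)\{b,c} | b.0 | —a→ s3, —b→ s4
  s3 = (0\{b,c} | 0)\{b,c} | b.0 | —b→ s5
  s4 = (0\{b,c} | a.0)\{b,c} | 0 | —a→ s5
  s5 = (0\{b,c} | 0)\{b,c} | 0 | ∅
Reachable graph of Q (6 states):
  t0 = (0\{b,c} | a.0)\{b,c} | (b.b.0 + (0 + 0 + c.0)) | —a→ t1, —b→ t2, —c→ t3
  t1 = (0\{b,c} | 0)\{b,c} | (b.b.0 + (0 + 0 + c.0)) | —b→ t4, —c→ t5
  t2 = (0\{b,c} | a.0)\{b,c} | b.0 | —a→ t4, —b→ t3
  t3 = (0\{b,c} | a.0)\{b,c} | 0 | —a→ t5
  t4 = (0\{b,c} | 0)\{b,c} | b.0 | —b→ t5
  t5 = (0\{b,c} | 0)\{b,c} | 0 | ∅
Coarsest stable partition (strong bisimilarity classes):
  B0 = {s0}
  B1 = {s2, t2}
  B2 = {s3, t4}
  B3 = {s5, t5}
  B4 = {s4, t3}
  B5 = {s1}
  B6 = {t0}
  B7 = {t1}
s0 ∈ B0, t0 ∈ B6 → different blocks

P ≁ Q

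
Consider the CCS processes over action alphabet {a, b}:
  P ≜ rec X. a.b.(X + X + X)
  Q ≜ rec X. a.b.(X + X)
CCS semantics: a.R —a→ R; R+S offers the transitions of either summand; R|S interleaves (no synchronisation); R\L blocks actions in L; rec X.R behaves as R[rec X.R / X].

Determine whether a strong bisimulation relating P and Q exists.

P's transition system — 3 states:
  p0 = rec X. a.b.(X + X + X) has moves --a--▸ p1
  p1 = b.((rec X. a.b.(X + X + X)) + (rec X. a.b.(X + X + X)) + (rec X. a.b.(X + X + X))) has moves --b--▸ p2
  p2 = (rec X. a.b.(X + X + X)) + (rec X. a.b.(X + X + X)) + (rec X. a.b.(X + X + X)) has moves --a--▸ p1
Q's transition system — 3 states:
  q0 = rec X. a.b.(X + X) has moves --a--▸ q1
  q1 = b.((rec X. a.b.(X + X)) + (rec X. a.b.(X + X))) has moves --b--▸ q2
  q2 = (rec X. a.b.(X + X)) + (rec X. a.b.(X + X)) has moves --a--▸ q1
Bisimilarity quotient blocks:
  B0 = {p0, p2, q0, q2}
  B1 = {p1, q1}
p0 ∈ B0, q0 ∈ B0 → same block

bisimilar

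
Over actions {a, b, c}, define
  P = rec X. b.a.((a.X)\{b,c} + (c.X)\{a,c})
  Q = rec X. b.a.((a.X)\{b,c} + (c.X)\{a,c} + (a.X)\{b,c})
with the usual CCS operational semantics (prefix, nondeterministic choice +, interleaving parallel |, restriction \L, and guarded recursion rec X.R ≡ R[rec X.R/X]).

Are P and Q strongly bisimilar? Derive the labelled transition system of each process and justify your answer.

P's transition system — 4 states:
  s0 = rec X. b.a.((a.X)\{b,c} + (c.X)\{a,c}) | --b--▸ s1
  s1 = a.((a.(rec X. b.a.((a.X)\{b,c} + (c.X)\{a,c})))\{b,c} + (c.(rec X. b.a.((a.X)\{b,c} + (c.X)\{a,c})))\{a,c}) | --a--▸ s2
  s2 = (a.(rec X. b.a.((a.X)\{b,c} + (c.X)\{a,c})))\{b,c} + (c.(rec X. b.a.((a.X)\{b,c} + (c.X)\{a,c})))\{a,c} | --a--▸ s3
  s3 = (rec X. b.a.((a.X)\{b,c} + (c.X)\{a,c}))\{b,c} | stopped
Q's transition system — 4 states:
  t0 = rec X. b.a.((a.X)\{b,c} + (c.X)\{a,c} + (a.X)\{b,c}) | --b--▸ t1
  t1 = a.((a.(rec X. b.a.((a.X)\{b,c} + (c.X)\{a,c} + (a.X)\{b,c})))\{b,c} + (c.(rec X. b.a.((a.X)\{b,c} + (c.X)\{a,c} + (a.X)\{b,c})))\{a,c} + (a.(rec X. b.a.((a.X)\{b,c} + (c.X)\{a,c} + (a.X)\{b,c})))\{b,c}) | --a--▸ t2
  t2 = (a.(rec X. b.a.((a.X)\{b,c} + (c.X)\{a,c} + (a.X)\{b,c})))\{b,c} + (c.(rec X. b.a.((a.X)\{b,c} + (c.X)\{a,c} + (a.X)\{b,c})))\{a,c} + (a.(rec X. b.a.((a.X)\{b,c} + (c.X)\{a,c} + (a.X)\{b,c})))\{b,c} | --a--▸ t3
  t3 = (rec X. b.a.((a.X)\{b,c} + (c.X)\{a,c} + (a.X)\{b,c}))\{b,c} | stopped
Bisimilarity quotient blocks:
  B0 = {s0, t0}
  B1 = {s1, t1}
  B2 = {s2, t2}
  B3 = {s3, t3}
s0 ∈ B0, t0 ∈ B0 → same block

bisimilar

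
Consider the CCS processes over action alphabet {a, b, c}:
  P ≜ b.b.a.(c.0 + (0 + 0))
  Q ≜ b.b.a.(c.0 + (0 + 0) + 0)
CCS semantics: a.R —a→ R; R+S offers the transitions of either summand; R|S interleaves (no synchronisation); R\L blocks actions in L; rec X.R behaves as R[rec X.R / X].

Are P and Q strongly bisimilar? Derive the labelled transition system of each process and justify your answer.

P's transition system — 5 states:
  s0 = b.b.a.(c.0 + (0 + 0)) → -b-> s1
  s1 = b.a.(c.0 + (0 + 0)) → -b-> s2
  s2 = a.(c.0 + (0 + 0)) → -a-> s3
  s3 = c.0 + (0 + 0) → -c-> s4
  s4 = 0 → ·
Q's transition system — 5 states:
  t0 = b.b.a.(c.0 + (0 + 0) + 0) → -b-> t1
  t1 = b.a.(c.0 + (0 + 0) + 0) → -b-> t2
  t2 = a.(c.0 + (0 + 0) + 0) → -a-> t3
  t3 = c.0 + (0 + 0) + 0 → -c-> t4
  t4 = 0 → ·
Bisimilarity quotient blocks:
  B0 = {s0, t0}
  B1 = {s1, t1}
  B2 = {s2, t2}
  B3 = {s3, t3}
  B4 = {s4, t4}
s0 ∈ B0, t0 ∈ B0 → same block

P ~ Q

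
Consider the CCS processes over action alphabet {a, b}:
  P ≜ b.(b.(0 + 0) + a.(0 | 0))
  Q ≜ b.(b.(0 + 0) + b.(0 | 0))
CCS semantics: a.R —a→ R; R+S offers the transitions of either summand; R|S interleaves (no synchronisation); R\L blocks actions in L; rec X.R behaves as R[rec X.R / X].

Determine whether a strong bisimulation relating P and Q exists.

P ≁ Q

Reachable graph of P (4 states):
  p0 = b.(b.(0 + 0) + a.(0 | 0)) ⊢ —b→ p1
  p1 = b.(0 + 0) + a.(0 | 0) ⊢ —a→ p2, —b→ p3
  p2 = 0 | 0 ⊢ stopped
  p3 = 0 + 0 ⊢ stopped
Reachable graph of Q (4 states):
  q0 = b.(b.(0 + 0) + b.(0 | 0)) ⊢ —b→ q1
  q1 = b.(0 + 0) + b.(0 | 0) ⊢ —b→ q2, —b→ q3
  q2 = 0 + 0 ⊢ stopped
  q3 = 0 | 0 ⊢ stopped
Partition-refinement fixed point:
  B0 = {p0}
  B1 = {p1}
  B2 = {p2, p3, q2, q3}
  B3 = {q0}
  B4 = {q1}
p0 ∈ B0, q0 ∈ B3 → different blocks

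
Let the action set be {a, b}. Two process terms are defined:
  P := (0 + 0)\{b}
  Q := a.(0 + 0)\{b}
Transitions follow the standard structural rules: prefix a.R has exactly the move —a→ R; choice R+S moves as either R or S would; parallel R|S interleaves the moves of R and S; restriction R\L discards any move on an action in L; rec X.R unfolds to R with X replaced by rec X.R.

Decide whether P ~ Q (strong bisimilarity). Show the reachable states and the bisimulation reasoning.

not bisimilar

P's transition system — 1 states:
  u0 = (0 + 0)\{b} :: ·
Q's transition system — 2 states:
  v0 = a.(0 + 0)\{b} :: =a=> v1
  v1 = (0 + 0)\{b} :: ·
Partition-refinement fixed point:
  B0 = {u0, v1}
  B1 = {v0}
u0 ∈ B0, v0 ∈ B1 → different blocks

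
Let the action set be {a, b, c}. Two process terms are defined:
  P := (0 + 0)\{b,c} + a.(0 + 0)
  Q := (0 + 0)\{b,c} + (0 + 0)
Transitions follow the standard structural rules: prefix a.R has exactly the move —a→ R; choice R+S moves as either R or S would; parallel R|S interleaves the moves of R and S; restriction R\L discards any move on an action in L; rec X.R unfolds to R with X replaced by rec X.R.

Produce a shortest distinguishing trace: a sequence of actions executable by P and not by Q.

P's transition system — 2 states:
  u0 = (0 + 0)\{b,c} + a.(0 + 0) | --a--▸ u1
  u1 = 0 + 0 | deadlocked
Q's transition system — 1 states:
  v0 = (0 + 0)\{b,c} + (0 + 0) | deadlocked
Executing a from P (initial set {u0}):
  step 1 (a): {u1}
  P completes σ.
Executing a from Q (initial set {v0}):
  step 1 (a): no successor for Q

a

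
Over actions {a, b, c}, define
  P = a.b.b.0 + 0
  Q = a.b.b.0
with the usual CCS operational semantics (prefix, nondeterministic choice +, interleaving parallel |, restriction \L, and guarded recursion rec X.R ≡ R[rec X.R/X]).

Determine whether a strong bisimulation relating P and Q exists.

Reachable graph of P (4 states):
  m0 = a.b.b.0 + 0 has moves --a--▸ m1
  m1 = b.b.0 has moves --b--▸ m2
  m2 = b.0 has moves --b--▸ m3
  m3 = 0 has moves deadlocked
Reachable graph of Q (4 states):
  n0 = a.b.b.0 has moves --a--▸ n1
  n1 = b.b.0 has moves --b--▸ n2
  n2 = b.0 has moves --b--▸ n3
  n3 = 0 has moves deadlocked
Partition-refinement fixed point:
  B0 = {m0, n0}
  B1 = {m1, n1}
  B2 = {m2, n2}
  B3 = {m3, n3}
m0 ∈ B0, n0 ∈ B0 → same block

P ~ Q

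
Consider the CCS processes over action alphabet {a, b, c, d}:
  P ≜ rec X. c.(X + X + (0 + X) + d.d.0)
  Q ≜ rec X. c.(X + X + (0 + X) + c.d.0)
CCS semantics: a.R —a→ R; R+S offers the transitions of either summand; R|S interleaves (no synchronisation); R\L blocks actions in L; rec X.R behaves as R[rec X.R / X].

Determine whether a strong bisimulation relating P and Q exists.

P ≁ Q

LTS(P): 4 reachable states
  m0 = rec X. c.(X + X + (0 + X) + d.d.0) :: -c-> m1
  m1 = (rec X. c.(X + X + (0 + X) + d.d.0)) + (rec X. c.(X + X + (0 + X) + d.d.0)) + (0 + (rec X. c.(X + X + (0 + X) + d.d.0))) + d.d.0 :: -c-> m1, -d-> m2
  m2 = d.0 :: -d-> m3
  m3 = 0 :: (no moves)
LTS(Q): 4 reachable states
  n0 = rec X. c.(X + X + (0 + X) + c.d.0) :: -c-> n1
  n1 = (rec X. c.(X + X + (0 + X) + c.d.0)) + (rec X. c.(X + X + (0 + X) + c.d.0)) + (0 + (rec X. c.(X + X + (0 + X) + c.d.0))) + c.d.0 :: -c-> n1, -c-> n2
  n2 = d.0 :: -d-> n3
  n3 = 0 :: (no moves)
Partition-refinement fixed point:
  B0 = {m0}
  B1 = {m1}
  B2 = {m2, n2}
  B3 = {m3, n3}
  B4 = {n0}
  B5 = {n1}
m0 ∈ B0, n0 ∈ B4 → different blocks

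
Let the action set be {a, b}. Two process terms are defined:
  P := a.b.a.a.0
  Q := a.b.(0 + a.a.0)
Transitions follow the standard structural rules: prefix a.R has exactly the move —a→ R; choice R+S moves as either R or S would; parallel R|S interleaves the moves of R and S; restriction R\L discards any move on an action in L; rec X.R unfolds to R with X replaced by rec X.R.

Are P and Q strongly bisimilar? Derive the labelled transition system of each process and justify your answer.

Reachable graph of P (5 states):
  u0 = a.b.a.a.0 → ··a··> u1
  u1 = b.a.a.0 → ··b··> u2
  u2 = a.a.0 → ··a··> u3
  u3 = a.0 → ··a··> u4
  u4 = 0 → stopped
Reachable graph of Q (5 states):
  v0 = a.b.(0 + a.a.0) → ··a··> v1
  v1 = b.(0 + a.a.0) → ··b··> v2
  v2 = 0 + a.a.0 → ··a··> v3
  v3 = a.0 → ··a··> v4
  v4 = 0 → stopped
Bisimilarity quotient blocks:
  B0 = {u0, v0}
  B1 = {u1, v1}
  B2 = {u2, v2}
  B3 = {u3, v3}
  B4 = {u4, v4}
u0 ∈ B0, v0 ∈ B0 → same block

YES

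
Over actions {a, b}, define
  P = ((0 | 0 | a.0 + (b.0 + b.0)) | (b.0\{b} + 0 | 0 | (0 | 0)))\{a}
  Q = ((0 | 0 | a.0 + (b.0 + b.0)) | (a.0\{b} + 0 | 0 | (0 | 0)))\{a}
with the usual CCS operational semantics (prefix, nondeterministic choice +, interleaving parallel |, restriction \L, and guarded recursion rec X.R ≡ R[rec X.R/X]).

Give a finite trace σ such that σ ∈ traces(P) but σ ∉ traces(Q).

LTS(P): 4 reachable states
  p0 = ((0 | 0 | a.0 + (b.0 + b.0)) | (b.0\{b} + 0 | 0 | (0 | 0)))\{a} :: ··b··> p1, ··b··> p2
  p1 = ((0 | 0 | a.0 + (b.0 + b.0)) | 0\{b})\{a} :: ··b··> p3
  p2 = (0 | (b.0\{b} + 0 | 0 | (0 | 0)))\{a} :: ··b··> p3
  p3 = (0 | 0\{b})\{a} :: ·
LTS(Q): 2 reachable states
  q0 = ((0 | 0 | a.0 + (b.0 + b.0)) | (a.0\{b} + 0 | 0 | (0 | 0)))\{a} :: ··b··> q1
  q1 = (0 | (a.0\{b} + 0 | 0 | (0 | 0)))\{a} :: ·
Run σ = ⟨bb⟩ on P: start {p0}
  [1] b ⇒ {p1, p2}
  [2] b ⇒ {p3}
  P completes σ.
Run σ = ⟨bb⟩ on Q: start {q0}
  [1] b ⇒ {q1}
  [2] b ⇒ ∅  — Q cannot continue

bb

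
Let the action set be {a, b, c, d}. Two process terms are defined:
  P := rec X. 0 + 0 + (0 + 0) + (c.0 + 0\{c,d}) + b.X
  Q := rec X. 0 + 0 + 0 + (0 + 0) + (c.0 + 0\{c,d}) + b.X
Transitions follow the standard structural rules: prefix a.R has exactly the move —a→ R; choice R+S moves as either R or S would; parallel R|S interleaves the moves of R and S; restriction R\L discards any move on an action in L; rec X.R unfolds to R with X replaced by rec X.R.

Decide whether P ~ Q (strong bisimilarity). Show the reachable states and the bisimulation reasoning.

P's transition system — 2 states:
  u0 = rec X. 0 + 0 + (0 + 0) + (c.0 + 0\{c,d}) + b.X | -b-> u0, -c-> u1
  u1 = 0 | ·
Q's transition system — 2 states:
  v0 = rec X. 0 + 0 + 0 + (0 + 0) + (c.0 + 0\{c,d}) + b.X | -b-> v0, -c-> v1
  v1 = 0 | ·
Coarsest stable partition (strong bisimilarity classes):
  B0 = {u0, v0}
  B1 = {u1, v1}
u0 ∈ B0, v0 ∈ B0 → same block

YES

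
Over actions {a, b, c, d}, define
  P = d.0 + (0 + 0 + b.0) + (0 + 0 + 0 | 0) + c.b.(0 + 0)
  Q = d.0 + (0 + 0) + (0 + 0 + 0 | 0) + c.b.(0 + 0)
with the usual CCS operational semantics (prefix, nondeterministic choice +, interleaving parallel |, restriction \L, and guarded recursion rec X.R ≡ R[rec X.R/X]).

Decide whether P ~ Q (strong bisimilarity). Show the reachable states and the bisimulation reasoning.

LTS(P): 4 reachable states
  u0 = d.0 + (0 + 0 + b.0) + (0 + 0 + 0 | 0) + c.b.(0 + 0) | --b--▸ u1, --c--▸ u2, --d--▸ u1
  u1 = 0 | deadlocked
  u2 = b.(0 + 0) | --b--▸ u3
  u3 = 0 + 0 | deadlocked
LTS(Q): 4 reachable states
  v0 = d.0 + (0 + 0) + (0 + 0 + 0 | 0) + c.b.(0 + 0) | --c--▸ v1, --d--▸ v2
  v1 = b.(0 + 0) | --b--▸ v3
  v2 = 0 | deadlocked
  v3 = 0 + 0 | deadlocked
Bisimilarity quotient blocks:
  B0 = {u0}
  B1 = {u2, v1}
  B2 = {u1, u3, v2, v3}
  B3 = {v0}
u0 ∈ B0, v0 ∈ B3 → different blocks

NO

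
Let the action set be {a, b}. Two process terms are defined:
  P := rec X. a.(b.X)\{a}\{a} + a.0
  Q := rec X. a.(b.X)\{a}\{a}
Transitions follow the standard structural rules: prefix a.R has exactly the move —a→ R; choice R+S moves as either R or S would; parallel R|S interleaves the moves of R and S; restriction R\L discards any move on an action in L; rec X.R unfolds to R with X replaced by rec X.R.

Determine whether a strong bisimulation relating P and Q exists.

NO

P's transition system — 4 states:
  p0 = rec X. a.(b.X)\{a}\{a} + a.0 :: -a-> p1, -a-> p2
  p1 = (b.(rec X. a.(b.X)\{a}\{a} + a.0))\{a}\{a} :: -b-> p3
  p2 = 0 :: deadlocked
  p3 = (rec X. a.(b.X)\{a}\{a} + a.0)\{a}\{a} :: deadlocked
Q's transition system — 3 states:
  q0 = rec X. a.(b.X)\{a}\{a} :: -a-> q1
  q1 = (b.(rec X. a.(b.X)\{a}\{a}))\{a}\{a} :: -b-> q2
  q2 = (rec X. a.(b.X)\{a}\{a})\{a}\{a} :: deadlocked
Partition-refinement fixed point:
  B0 = {p0}
  B1 = {p2, p3, q2}
  B2 = {p1, q1}
  B3 = {q0}
p0 ∈ B0, q0 ∈ B3 → different blocks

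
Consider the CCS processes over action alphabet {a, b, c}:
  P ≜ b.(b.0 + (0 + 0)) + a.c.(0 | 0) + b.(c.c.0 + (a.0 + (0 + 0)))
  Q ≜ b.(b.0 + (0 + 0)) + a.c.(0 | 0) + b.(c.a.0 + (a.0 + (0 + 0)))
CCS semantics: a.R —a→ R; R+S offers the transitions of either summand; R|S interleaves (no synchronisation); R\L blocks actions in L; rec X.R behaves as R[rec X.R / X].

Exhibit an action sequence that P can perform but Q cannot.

bcc

P's transition system — 7 states:
  m0 = b.(b.0 + (0 + 0)) + a.c.(0 | 0) + b.(c.c.0 + (a.0 + (0 + 0))) :: —a→ m1, —b→ m2, —b→ m3
  m1 = c.(0 | 0) :: —c→ m4
  m2 = b.0 + (0 + 0) :: —b→ m5
  m3 = c.c.0 + (a.0 + (0 + 0)) :: —a→ m5, —c→ m6
  m4 = 0 | 0 :: ∅
  m5 = 0 :: ∅
  m6 = c.0 :: —c→ m5
Q's transition system — 7 states:
  n0 = b.(b.0 + (0 + 0)) + a.c.(0 | 0) + b.(c.a.0 + (a.0 + (0 + 0))) :: —a→ n1, —b→ n2, —b→ n3
  n1 = c.(0 | 0) :: —c→ n4
  n2 = b.0 + (0 + 0) :: —b→ n5
  n3 = c.a.0 + (a.0 + (0 + 0)) :: —a→ n5, —c→ n6
  n4 = 0 | 0 :: ∅
  n5 = 0 :: ∅
  n6 = a.0 :: —a→ n5
Run σ = ⟨bcc⟩ on P: start {m0}
  [1] b ⇒ {m2, m3}
  [2] c ⇒ {m6}
  [3] c ⇒ {m5}
  — P admits the full trace.
Run σ = ⟨bcc⟩ on Q: start {n0}
  [1] b ⇒ {n2, n3}
  [2] c ⇒ {n6}
  [3] c ⇒ ∅  — Q cannot continue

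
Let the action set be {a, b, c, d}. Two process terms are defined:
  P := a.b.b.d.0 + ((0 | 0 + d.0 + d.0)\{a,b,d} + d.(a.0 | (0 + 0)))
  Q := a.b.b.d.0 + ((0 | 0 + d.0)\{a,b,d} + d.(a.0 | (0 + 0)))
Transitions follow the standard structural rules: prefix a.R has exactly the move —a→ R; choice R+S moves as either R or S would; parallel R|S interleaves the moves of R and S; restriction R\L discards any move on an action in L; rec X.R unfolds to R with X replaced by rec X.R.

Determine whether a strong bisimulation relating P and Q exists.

bisimilar

LTS(P): 7 reachable states
  p0 = a.b.b.d.0 + ((0 | 0 + d.0 + d.0)\{a,b,d} + d.(a.0 | (0 + 0))) :: =a=> p1, =d=> p2
  p1 = b.b.d.0 :: =b=> p3
  p2 = a.0 | (0 + 0) :: =a=> p4
  p3 = b.d.0 :: =b=> p5
  p4 = 0 | (0 + 0) :: ∅
  p5 = d.0 :: =d=> p6
  p6 = 0 :: ∅
LTS(Q): 7 reachable states
  q0 = a.b.b.d.0 + ((0 | 0 + d.0)\{a,b,d} + d.(a.0 | (0 + 0))) :: =a=> q1, =d=> q2
  q1 = b.b.d.0 :: =b=> q3
  q2 = a.0 | (0 + 0) :: =a=> q4
  q3 = b.d.0 :: =b=> q5
  q4 = 0 | (0 + 0) :: ∅
  q5 = d.0 :: =d=> q6
  q6 = 0 :: ∅
Partition-refinement fixed point:
  B0 = {p0, q0}
  B1 = {p1, q1}
  B2 = {p3, q3}
  B3 = {p5, q5}
  B4 = {p4, p6, q4, q6}
  B5 = {p2, q2}
p0 ∈ B0, q0 ∈ B0 → same block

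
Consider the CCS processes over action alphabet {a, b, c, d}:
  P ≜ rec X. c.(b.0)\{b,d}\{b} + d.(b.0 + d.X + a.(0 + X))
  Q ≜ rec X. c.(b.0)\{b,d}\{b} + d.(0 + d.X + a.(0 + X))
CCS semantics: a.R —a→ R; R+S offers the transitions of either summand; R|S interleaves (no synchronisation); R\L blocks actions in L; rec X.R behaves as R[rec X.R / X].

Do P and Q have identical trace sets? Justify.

LTS(P): 5 reachable states
  m0 = rec X. c.(b.0)\{b,d}\{b} + d.(b.0 + d.X + a.(0 + X)) :: -c-> m1, -d-> m2
  m1 = (b.0)\{b,d}\{b} :: ·
  m2 = b.0 + d.(rec X. c.(b.0)\{b,d}\{b} + d.(b.0 + d.X + a.(0 + X))) + a.(0 + (rec X. c.(b.0)\{b,d}\{b} + d.(b.0 + d.X + a.(0 + X)))) :: -a-> m3, -b-> m4, -d-> m0
  m3 = 0 + (rec X. c.(b.0)\{b,d}\{b} + d.(b.0 + d.X + a.(0 + X))) :: -c-> m1, -d-> m2
  m4 = 0 :: ·
LTS(Q): 4 reachable states
  n0 = rec X. c.(b.0)\{b,d}\{b} + d.(0 + d.X + a.(0 + X)) :: -c-> n1, -d-> n2
  n1 = (b.0)\{b,d}\{b} :: ·
  n2 = 0 + d.(rec X. c.(b.0)\{b,d}\{b} + d.(0 + d.X + a.(0 + X))) + a.(0 + (rec X. c.(b.0)\{b,d}\{b} + d.(0 + d.X + a.(0 + X)))) :: -a-> n3, -d-> n0
  n3 = 0 + (rec X. c.(b.0)\{b,d}\{b} + d.(0 + d.X + a.(0 + X))) :: -c-> n1, -d-> n2
Trace ⟨db⟩ through P, begin at {m0}:
  step 1 (d): {m2}
  step 2 (b): {m4}
  P completes σ.
Trace ⟨db⟩ through Q, begin at {n0}:
  step 1 (d): {n2}
  step 2 (b): ∅  — Q cannot continue

trace-distinct — witness ⟨db⟩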